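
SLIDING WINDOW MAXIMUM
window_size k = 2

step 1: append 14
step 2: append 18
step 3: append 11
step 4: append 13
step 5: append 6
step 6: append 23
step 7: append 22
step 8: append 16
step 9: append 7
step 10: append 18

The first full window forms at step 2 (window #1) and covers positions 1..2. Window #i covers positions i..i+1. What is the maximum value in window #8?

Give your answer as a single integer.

Answer: 16

Derivation:
step 1: append 14 -> window=[14] (not full yet)
step 2: append 18 -> window=[14, 18] -> max=18
step 3: append 11 -> window=[18, 11] -> max=18
step 4: append 13 -> window=[11, 13] -> max=13
step 5: append 6 -> window=[13, 6] -> max=13
step 6: append 23 -> window=[6, 23] -> max=23
step 7: append 22 -> window=[23, 22] -> max=23
step 8: append 16 -> window=[22, 16] -> max=22
step 9: append 7 -> window=[16, 7] -> max=16
Window #8 max = 16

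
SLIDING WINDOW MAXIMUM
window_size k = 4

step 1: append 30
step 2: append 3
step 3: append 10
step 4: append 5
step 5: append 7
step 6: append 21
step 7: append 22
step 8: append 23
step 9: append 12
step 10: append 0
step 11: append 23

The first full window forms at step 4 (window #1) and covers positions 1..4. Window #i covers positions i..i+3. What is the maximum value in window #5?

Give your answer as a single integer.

Answer: 23

Derivation:
step 1: append 30 -> window=[30] (not full yet)
step 2: append 3 -> window=[30, 3] (not full yet)
step 3: append 10 -> window=[30, 3, 10] (not full yet)
step 4: append 5 -> window=[30, 3, 10, 5] -> max=30
step 5: append 7 -> window=[3, 10, 5, 7] -> max=10
step 6: append 21 -> window=[10, 5, 7, 21] -> max=21
step 7: append 22 -> window=[5, 7, 21, 22] -> max=22
step 8: append 23 -> window=[7, 21, 22, 23] -> max=23
Window #5 max = 23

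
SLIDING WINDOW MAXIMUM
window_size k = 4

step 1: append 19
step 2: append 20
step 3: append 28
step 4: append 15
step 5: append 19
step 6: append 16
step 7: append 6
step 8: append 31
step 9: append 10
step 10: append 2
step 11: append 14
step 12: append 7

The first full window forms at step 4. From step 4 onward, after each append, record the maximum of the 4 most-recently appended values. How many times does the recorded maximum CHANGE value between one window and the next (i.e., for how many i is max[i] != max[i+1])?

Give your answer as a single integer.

Answer: 3

Derivation:
step 1: append 19 -> window=[19] (not full yet)
step 2: append 20 -> window=[19, 20] (not full yet)
step 3: append 28 -> window=[19, 20, 28] (not full yet)
step 4: append 15 -> window=[19, 20, 28, 15] -> max=28
step 5: append 19 -> window=[20, 28, 15, 19] -> max=28
step 6: append 16 -> window=[28, 15, 19, 16] -> max=28
step 7: append 6 -> window=[15, 19, 16, 6] -> max=19
step 8: append 31 -> window=[19, 16, 6, 31] -> max=31
step 9: append 10 -> window=[16, 6, 31, 10] -> max=31
step 10: append 2 -> window=[6, 31, 10, 2] -> max=31
step 11: append 14 -> window=[31, 10, 2, 14] -> max=31
step 12: append 7 -> window=[10, 2, 14, 7] -> max=14
Recorded maximums: 28 28 28 19 31 31 31 31 14
Changes between consecutive maximums: 3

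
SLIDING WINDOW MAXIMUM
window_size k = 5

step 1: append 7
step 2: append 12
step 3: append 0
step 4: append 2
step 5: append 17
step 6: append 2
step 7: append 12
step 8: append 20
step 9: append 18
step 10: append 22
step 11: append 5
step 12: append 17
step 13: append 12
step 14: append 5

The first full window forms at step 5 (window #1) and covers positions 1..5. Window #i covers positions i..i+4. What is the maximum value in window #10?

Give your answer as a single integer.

step 1: append 7 -> window=[7] (not full yet)
step 2: append 12 -> window=[7, 12] (not full yet)
step 3: append 0 -> window=[7, 12, 0] (not full yet)
step 4: append 2 -> window=[7, 12, 0, 2] (not full yet)
step 5: append 17 -> window=[7, 12, 0, 2, 17] -> max=17
step 6: append 2 -> window=[12, 0, 2, 17, 2] -> max=17
step 7: append 12 -> window=[0, 2, 17, 2, 12] -> max=17
step 8: append 20 -> window=[2, 17, 2, 12, 20] -> max=20
step 9: append 18 -> window=[17, 2, 12, 20, 18] -> max=20
step 10: append 22 -> window=[2, 12, 20, 18, 22] -> max=22
step 11: append 5 -> window=[12, 20, 18, 22, 5] -> max=22
step 12: append 17 -> window=[20, 18, 22, 5, 17] -> max=22
step 13: append 12 -> window=[18, 22, 5, 17, 12] -> max=22
step 14: append 5 -> window=[22, 5, 17, 12, 5] -> max=22
Window #10 max = 22

Answer: 22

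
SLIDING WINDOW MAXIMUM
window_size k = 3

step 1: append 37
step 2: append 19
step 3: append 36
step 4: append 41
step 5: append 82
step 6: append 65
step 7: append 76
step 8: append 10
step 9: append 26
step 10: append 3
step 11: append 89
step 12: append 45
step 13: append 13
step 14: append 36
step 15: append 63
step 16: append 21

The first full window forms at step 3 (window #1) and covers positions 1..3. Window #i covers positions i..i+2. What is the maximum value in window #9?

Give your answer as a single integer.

Answer: 89

Derivation:
step 1: append 37 -> window=[37] (not full yet)
step 2: append 19 -> window=[37, 19] (not full yet)
step 3: append 36 -> window=[37, 19, 36] -> max=37
step 4: append 41 -> window=[19, 36, 41] -> max=41
step 5: append 82 -> window=[36, 41, 82] -> max=82
step 6: append 65 -> window=[41, 82, 65] -> max=82
step 7: append 76 -> window=[82, 65, 76] -> max=82
step 8: append 10 -> window=[65, 76, 10] -> max=76
step 9: append 26 -> window=[76, 10, 26] -> max=76
step 10: append 3 -> window=[10, 26, 3] -> max=26
step 11: append 89 -> window=[26, 3, 89] -> max=89
Window #9 max = 89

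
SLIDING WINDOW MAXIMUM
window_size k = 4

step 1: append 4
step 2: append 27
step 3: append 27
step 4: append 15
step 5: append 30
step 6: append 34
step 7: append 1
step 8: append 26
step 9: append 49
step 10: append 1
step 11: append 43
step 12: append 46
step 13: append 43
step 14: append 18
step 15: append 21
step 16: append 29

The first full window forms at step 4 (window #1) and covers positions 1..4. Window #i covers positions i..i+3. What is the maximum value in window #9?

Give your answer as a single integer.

step 1: append 4 -> window=[4] (not full yet)
step 2: append 27 -> window=[4, 27] (not full yet)
step 3: append 27 -> window=[4, 27, 27] (not full yet)
step 4: append 15 -> window=[4, 27, 27, 15] -> max=27
step 5: append 30 -> window=[27, 27, 15, 30] -> max=30
step 6: append 34 -> window=[27, 15, 30, 34] -> max=34
step 7: append 1 -> window=[15, 30, 34, 1] -> max=34
step 8: append 26 -> window=[30, 34, 1, 26] -> max=34
step 9: append 49 -> window=[34, 1, 26, 49] -> max=49
step 10: append 1 -> window=[1, 26, 49, 1] -> max=49
step 11: append 43 -> window=[26, 49, 1, 43] -> max=49
step 12: append 46 -> window=[49, 1, 43, 46] -> max=49
Window #9 max = 49

Answer: 49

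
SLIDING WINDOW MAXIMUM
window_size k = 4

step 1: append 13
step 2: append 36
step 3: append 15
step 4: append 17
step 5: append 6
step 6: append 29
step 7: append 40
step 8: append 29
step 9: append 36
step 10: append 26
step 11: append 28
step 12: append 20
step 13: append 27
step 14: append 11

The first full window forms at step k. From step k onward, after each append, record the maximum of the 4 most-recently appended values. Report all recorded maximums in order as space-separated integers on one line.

step 1: append 13 -> window=[13] (not full yet)
step 2: append 36 -> window=[13, 36] (not full yet)
step 3: append 15 -> window=[13, 36, 15] (not full yet)
step 4: append 17 -> window=[13, 36, 15, 17] -> max=36
step 5: append 6 -> window=[36, 15, 17, 6] -> max=36
step 6: append 29 -> window=[15, 17, 6, 29] -> max=29
step 7: append 40 -> window=[17, 6, 29, 40] -> max=40
step 8: append 29 -> window=[6, 29, 40, 29] -> max=40
step 9: append 36 -> window=[29, 40, 29, 36] -> max=40
step 10: append 26 -> window=[40, 29, 36, 26] -> max=40
step 11: append 28 -> window=[29, 36, 26, 28] -> max=36
step 12: append 20 -> window=[36, 26, 28, 20] -> max=36
step 13: append 27 -> window=[26, 28, 20, 27] -> max=28
step 14: append 11 -> window=[28, 20, 27, 11] -> max=28

Answer: 36 36 29 40 40 40 40 36 36 28 28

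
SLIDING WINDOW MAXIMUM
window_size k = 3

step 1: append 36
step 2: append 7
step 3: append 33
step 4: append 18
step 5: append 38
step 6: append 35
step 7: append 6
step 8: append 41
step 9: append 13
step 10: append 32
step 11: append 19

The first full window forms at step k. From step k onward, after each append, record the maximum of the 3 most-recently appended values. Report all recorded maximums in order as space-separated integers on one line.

step 1: append 36 -> window=[36] (not full yet)
step 2: append 7 -> window=[36, 7] (not full yet)
step 3: append 33 -> window=[36, 7, 33] -> max=36
step 4: append 18 -> window=[7, 33, 18] -> max=33
step 5: append 38 -> window=[33, 18, 38] -> max=38
step 6: append 35 -> window=[18, 38, 35] -> max=38
step 7: append 6 -> window=[38, 35, 6] -> max=38
step 8: append 41 -> window=[35, 6, 41] -> max=41
step 9: append 13 -> window=[6, 41, 13] -> max=41
step 10: append 32 -> window=[41, 13, 32] -> max=41
step 11: append 19 -> window=[13, 32, 19] -> max=32

Answer: 36 33 38 38 38 41 41 41 32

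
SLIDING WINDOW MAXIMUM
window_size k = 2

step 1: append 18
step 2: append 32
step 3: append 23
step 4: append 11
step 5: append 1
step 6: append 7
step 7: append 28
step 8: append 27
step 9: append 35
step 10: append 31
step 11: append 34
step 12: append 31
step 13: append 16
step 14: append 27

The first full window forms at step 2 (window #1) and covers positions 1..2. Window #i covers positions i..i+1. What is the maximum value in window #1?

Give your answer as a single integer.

Answer: 32

Derivation:
step 1: append 18 -> window=[18] (not full yet)
step 2: append 32 -> window=[18, 32] -> max=32
Window #1 max = 32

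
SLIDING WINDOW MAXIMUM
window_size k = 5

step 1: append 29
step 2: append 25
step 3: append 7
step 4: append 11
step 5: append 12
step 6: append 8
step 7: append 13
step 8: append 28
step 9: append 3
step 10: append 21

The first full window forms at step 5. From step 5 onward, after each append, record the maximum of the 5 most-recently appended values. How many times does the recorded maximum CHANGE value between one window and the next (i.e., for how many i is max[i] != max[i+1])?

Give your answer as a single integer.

step 1: append 29 -> window=[29] (not full yet)
step 2: append 25 -> window=[29, 25] (not full yet)
step 3: append 7 -> window=[29, 25, 7] (not full yet)
step 4: append 11 -> window=[29, 25, 7, 11] (not full yet)
step 5: append 12 -> window=[29, 25, 7, 11, 12] -> max=29
step 6: append 8 -> window=[25, 7, 11, 12, 8] -> max=25
step 7: append 13 -> window=[7, 11, 12, 8, 13] -> max=13
step 8: append 28 -> window=[11, 12, 8, 13, 28] -> max=28
step 9: append 3 -> window=[12, 8, 13, 28, 3] -> max=28
step 10: append 21 -> window=[8, 13, 28, 3, 21] -> max=28
Recorded maximums: 29 25 13 28 28 28
Changes between consecutive maximums: 3

Answer: 3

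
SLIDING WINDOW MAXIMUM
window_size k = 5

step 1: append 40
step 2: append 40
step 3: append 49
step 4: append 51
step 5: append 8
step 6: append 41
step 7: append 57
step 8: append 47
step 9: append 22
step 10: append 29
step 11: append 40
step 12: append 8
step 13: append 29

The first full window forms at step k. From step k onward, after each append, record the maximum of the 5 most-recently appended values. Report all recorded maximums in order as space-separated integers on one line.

step 1: append 40 -> window=[40] (not full yet)
step 2: append 40 -> window=[40, 40] (not full yet)
step 3: append 49 -> window=[40, 40, 49] (not full yet)
step 4: append 51 -> window=[40, 40, 49, 51] (not full yet)
step 5: append 8 -> window=[40, 40, 49, 51, 8] -> max=51
step 6: append 41 -> window=[40, 49, 51, 8, 41] -> max=51
step 7: append 57 -> window=[49, 51, 8, 41, 57] -> max=57
step 8: append 47 -> window=[51, 8, 41, 57, 47] -> max=57
step 9: append 22 -> window=[8, 41, 57, 47, 22] -> max=57
step 10: append 29 -> window=[41, 57, 47, 22, 29] -> max=57
step 11: append 40 -> window=[57, 47, 22, 29, 40] -> max=57
step 12: append 8 -> window=[47, 22, 29, 40, 8] -> max=47
step 13: append 29 -> window=[22, 29, 40, 8, 29] -> max=40

Answer: 51 51 57 57 57 57 57 47 40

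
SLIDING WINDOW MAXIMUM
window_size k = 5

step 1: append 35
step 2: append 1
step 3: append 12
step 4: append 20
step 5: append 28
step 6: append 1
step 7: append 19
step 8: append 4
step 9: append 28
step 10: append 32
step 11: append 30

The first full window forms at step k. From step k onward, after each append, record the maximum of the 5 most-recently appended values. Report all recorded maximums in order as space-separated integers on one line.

step 1: append 35 -> window=[35] (not full yet)
step 2: append 1 -> window=[35, 1] (not full yet)
step 3: append 12 -> window=[35, 1, 12] (not full yet)
step 4: append 20 -> window=[35, 1, 12, 20] (not full yet)
step 5: append 28 -> window=[35, 1, 12, 20, 28] -> max=35
step 6: append 1 -> window=[1, 12, 20, 28, 1] -> max=28
step 7: append 19 -> window=[12, 20, 28, 1, 19] -> max=28
step 8: append 4 -> window=[20, 28, 1, 19, 4] -> max=28
step 9: append 28 -> window=[28, 1, 19, 4, 28] -> max=28
step 10: append 32 -> window=[1, 19, 4, 28, 32] -> max=32
step 11: append 30 -> window=[19, 4, 28, 32, 30] -> max=32

Answer: 35 28 28 28 28 32 32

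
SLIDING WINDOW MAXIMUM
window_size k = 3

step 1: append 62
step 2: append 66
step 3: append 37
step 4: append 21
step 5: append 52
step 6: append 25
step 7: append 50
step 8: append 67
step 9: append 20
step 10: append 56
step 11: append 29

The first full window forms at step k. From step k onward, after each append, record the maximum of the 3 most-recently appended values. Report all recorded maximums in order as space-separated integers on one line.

step 1: append 62 -> window=[62] (not full yet)
step 2: append 66 -> window=[62, 66] (not full yet)
step 3: append 37 -> window=[62, 66, 37] -> max=66
step 4: append 21 -> window=[66, 37, 21] -> max=66
step 5: append 52 -> window=[37, 21, 52] -> max=52
step 6: append 25 -> window=[21, 52, 25] -> max=52
step 7: append 50 -> window=[52, 25, 50] -> max=52
step 8: append 67 -> window=[25, 50, 67] -> max=67
step 9: append 20 -> window=[50, 67, 20] -> max=67
step 10: append 56 -> window=[67, 20, 56] -> max=67
step 11: append 29 -> window=[20, 56, 29] -> max=56

Answer: 66 66 52 52 52 67 67 67 56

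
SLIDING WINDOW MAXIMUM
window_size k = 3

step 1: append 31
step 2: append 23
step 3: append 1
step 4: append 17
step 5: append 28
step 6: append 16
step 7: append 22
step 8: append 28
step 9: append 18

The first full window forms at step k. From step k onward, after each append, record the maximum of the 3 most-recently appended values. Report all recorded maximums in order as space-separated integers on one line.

step 1: append 31 -> window=[31] (not full yet)
step 2: append 23 -> window=[31, 23] (not full yet)
step 3: append 1 -> window=[31, 23, 1] -> max=31
step 4: append 17 -> window=[23, 1, 17] -> max=23
step 5: append 28 -> window=[1, 17, 28] -> max=28
step 6: append 16 -> window=[17, 28, 16] -> max=28
step 7: append 22 -> window=[28, 16, 22] -> max=28
step 8: append 28 -> window=[16, 22, 28] -> max=28
step 9: append 18 -> window=[22, 28, 18] -> max=28

Answer: 31 23 28 28 28 28 28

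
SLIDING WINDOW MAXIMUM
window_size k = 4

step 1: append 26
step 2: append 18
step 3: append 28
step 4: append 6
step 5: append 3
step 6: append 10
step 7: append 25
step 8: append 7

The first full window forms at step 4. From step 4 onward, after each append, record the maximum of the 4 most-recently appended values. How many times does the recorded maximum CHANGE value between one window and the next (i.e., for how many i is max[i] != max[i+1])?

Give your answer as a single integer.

step 1: append 26 -> window=[26] (not full yet)
step 2: append 18 -> window=[26, 18] (not full yet)
step 3: append 28 -> window=[26, 18, 28] (not full yet)
step 4: append 6 -> window=[26, 18, 28, 6] -> max=28
step 5: append 3 -> window=[18, 28, 6, 3] -> max=28
step 6: append 10 -> window=[28, 6, 3, 10] -> max=28
step 7: append 25 -> window=[6, 3, 10, 25] -> max=25
step 8: append 7 -> window=[3, 10, 25, 7] -> max=25
Recorded maximums: 28 28 28 25 25
Changes between consecutive maximums: 1

Answer: 1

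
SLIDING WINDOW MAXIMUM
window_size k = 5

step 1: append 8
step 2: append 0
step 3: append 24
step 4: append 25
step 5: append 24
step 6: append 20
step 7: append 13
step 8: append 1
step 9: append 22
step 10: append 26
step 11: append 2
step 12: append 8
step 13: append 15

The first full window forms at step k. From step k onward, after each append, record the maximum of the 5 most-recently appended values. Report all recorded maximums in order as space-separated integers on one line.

Answer: 25 25 25 25 24 26 26 26 26

Derivation:
step 1: append 8 -> window=[8] (not full yet)
step 2: append 0 -> window=[8, 0] (not full yet)
step 3: append 24 -> window=[8, 0, 24] (not full yet)
step 4: append 25 -> window=[8, 0, 24, 25] (not full yet)
step 5: append 24 -> window=[8, 0, 24, 25, 24] -> max=25
step 6: append 20 -> window=[0, 24, 25, 24, 20] -> max=25
step 7: append 13 -> window=[24, 25, 24, 20, 13] -> max=25
step 8: append 1 -> window=[25, 24, 20, 13, 1] -> max=25
step 9: append 22 -> window=[24, 20, 13, 1, 22] -> max=24
step 10: append 26 -> window=[20, 13, 1, 22, 26] -> max=26
step 11: append 2 -> window=[13, 1, 22, 26, 2] -> max=26
step 12: append 8 -> window=[1, 22, 26, 2, 8] -> max=26
step 13: append 15 -> window=[22, 26, 2, 8, 15] -> max=26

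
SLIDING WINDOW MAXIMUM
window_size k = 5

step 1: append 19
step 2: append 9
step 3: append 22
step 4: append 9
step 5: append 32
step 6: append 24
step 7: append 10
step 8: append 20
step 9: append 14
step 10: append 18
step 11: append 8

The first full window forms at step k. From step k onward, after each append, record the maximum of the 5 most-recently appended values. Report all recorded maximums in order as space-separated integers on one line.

Answer: 32 32 32 32 32 24 20

Derivation:
step 1: append 19 -> window=[19] (not full yet)
step 2: append 9 -> window=[19, 9] (not full yet)
step 3: append 22 -> window=[19, 9, 22] (not full yet)
step 4: append 9 -> window=[19, 9, 22, 9] (not full yet)
step 5: append 32 -> window=[19, 9, 22, 9, 32] -> max=32
step 6: append 24 -> window=[9, 22, 9, 32, 24] -> max=32
step 7: append 10 -> window=[22, 9, 32, 24, 10] -> max=32
step 8: append 20 -> window=[9, 32, 24, 10, 20] -> max=32
step 9: append 14 -> window=[32, 24, 10, 20, 14] -> max=32
step 10: append 18 -> window=[24, 10, 20, 14, 18] -> max=24
step 11: append 8 -> window=[10, 20, 14, 18, 8] -> max=20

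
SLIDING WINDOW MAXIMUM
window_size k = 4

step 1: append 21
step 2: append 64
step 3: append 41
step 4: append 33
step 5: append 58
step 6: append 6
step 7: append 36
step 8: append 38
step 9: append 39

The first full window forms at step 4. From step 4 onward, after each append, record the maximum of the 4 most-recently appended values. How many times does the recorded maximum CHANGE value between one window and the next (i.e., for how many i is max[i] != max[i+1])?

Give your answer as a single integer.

step 1: append 21 -> window=[21] (not full yet)
step 2: append 64 -> window=[21, 64] (not full yet)
step 3: append 41 -> window=[21, 64, 41] (not full yet)
step 4: append 33 -> window=[21, 64, 41, 33] -> max=64
step 5: append 58 -> window=[64, 41, 33, 58] -> max=64
step 6: append 6 -> window=[41, 33, 58, 6] -> max=58
step 7: append 36 -> window=[33, 58, 6, 36] -> max=58
step 8: append 38 -> window=[58, 6, 36, 38] -> max=58
step 9: append 39 -> window=[6, 36, 38, 39] -> max=39
Recorded maximums: 64 64 58 58 58 39
Changes between consecutive maximums: 2

Answer: 2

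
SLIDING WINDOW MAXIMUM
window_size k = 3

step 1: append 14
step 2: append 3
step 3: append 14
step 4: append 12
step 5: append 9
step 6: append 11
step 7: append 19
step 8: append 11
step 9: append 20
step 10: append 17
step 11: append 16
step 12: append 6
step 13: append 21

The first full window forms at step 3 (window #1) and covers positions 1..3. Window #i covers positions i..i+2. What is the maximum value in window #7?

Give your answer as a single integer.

Answer: 20

Derivation:
step 1: append 14 -> window=[14] (not full yet)
step 2: append 3 -> window=[14, 3] (not full yet)
step 3: append 14 -> window=[14, 3, 14] -> max=14
step 4: append 12 -> window=[3, 14, 12] -> max=14
step 5: append 9 -> window=[14, 12, 9] -> max=14
step 6: append 11 -> window=[12, 9, 11] -> max=12
step 7: append 19 -> window=[9, 11, 19] -> max=19
step 8: append 11 -> window=[11, 19, 11] -> max=19
step 9: append 20 -> window=[19, 11, 20] -> max=20
Window #7 max = 20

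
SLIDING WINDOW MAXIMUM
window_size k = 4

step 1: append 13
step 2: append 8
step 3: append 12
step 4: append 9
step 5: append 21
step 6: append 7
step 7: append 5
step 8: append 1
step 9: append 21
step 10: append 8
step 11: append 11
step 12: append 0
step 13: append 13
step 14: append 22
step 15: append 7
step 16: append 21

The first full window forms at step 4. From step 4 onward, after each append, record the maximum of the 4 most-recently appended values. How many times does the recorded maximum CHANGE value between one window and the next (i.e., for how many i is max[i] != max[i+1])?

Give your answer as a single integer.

step 1: append 13 -> window=[13] (not full yet)
step 2: append 8 -> window=[13, 8] (not full yet)
step 3: append 12 -> window=[13, 8, 12] (not full yet)
step 4: append 9 -> window=[13, 8, 12, 9] -> max=13
step 5: append 21 -> window=[8, 12, 9, 21] -> max=21
step 6: append 7 -> window=[12, 9, 21, 7] -> max=21
step 7: append 5 -> window=[9, 21, 7, 5] -> max=21
step 8: append 1 -> window=[21, 7, 5, 1] -> max=21
step 9: append 21 -> window=[7, 5, 1, 21] -> max=21
step 10: append 8 -> window=[5, 1, 21, 8] -> max=21
step 11: append 11 -> window=[1, 21, 8, 11] -> max=21
step 12: append 0 -> window=[21, 8, 11, 0] -> max=21
step 13: append 13 -> window=[8, 11, 0, 13] -> max=13
step 14: append 22 -> window=[11, 0, 13, 22] -> max=22
step 15: append 7 -> window=[0, 13, 22, 7] -> max=22
step 16: append 21 -> window=[13, 22, 7, 21] -> max=22
Recorded maximums: 13 21 21 21 21 21 21 21 21 13 22 22 22
Changes between consecutive maximums: 3

Answer: 3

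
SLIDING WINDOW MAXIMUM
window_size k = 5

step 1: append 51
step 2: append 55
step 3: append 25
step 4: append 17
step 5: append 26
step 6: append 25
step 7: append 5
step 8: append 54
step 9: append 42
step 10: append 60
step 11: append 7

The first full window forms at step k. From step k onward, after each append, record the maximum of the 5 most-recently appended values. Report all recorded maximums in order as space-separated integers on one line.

step 1: append 51 -> window=[51] (not full yet)
step 2: append 55 -> window=[51, 55] (not full yet)
step 3: append 25 -> window=[51, 55, 25] (not full yet)
step 4: append 17 -> window=[51, 55, 25, 17] (not full yet)
step 5: append 26 -> window=[51, 55, 25, 17, 26] -> max=55
step 6: append 25 -> window=[55, 25, 17, 26, 25] -> max=55
step 7: append 5 -> window=[25, 17, 26, 25, 5] -> max=26
step 8: append 54 -> window=[17, 26, 25, 5, 54] -> max=54
step 9: append 42 -> window=[26, 25, 5, 54, 42] -> max=54
step 10: append 60 -> window=[25, 5, 54, 42, 60] -> max=60
step 11: append 7 -> window=[5, 54, 42, 60, 7] -> max=60

Answer: 55 55 26 54 54 60 60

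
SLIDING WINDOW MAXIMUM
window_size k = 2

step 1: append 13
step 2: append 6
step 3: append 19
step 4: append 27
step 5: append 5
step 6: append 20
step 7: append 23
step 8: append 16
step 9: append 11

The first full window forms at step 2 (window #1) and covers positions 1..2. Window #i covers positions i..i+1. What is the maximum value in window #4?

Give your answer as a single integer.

step 1: append 13 -> window=[13] (not full yet)
step 2: append 6 -> window=[13, 6] -> max=13
step 3: append 19 -> window=[6, 19] -> max=19
step 4: append 27 -> window=[19, 27] -> max=27
step 5: append 5 -> window=[27, 5] -> max=27
Window #4 max = 27

Answer: 27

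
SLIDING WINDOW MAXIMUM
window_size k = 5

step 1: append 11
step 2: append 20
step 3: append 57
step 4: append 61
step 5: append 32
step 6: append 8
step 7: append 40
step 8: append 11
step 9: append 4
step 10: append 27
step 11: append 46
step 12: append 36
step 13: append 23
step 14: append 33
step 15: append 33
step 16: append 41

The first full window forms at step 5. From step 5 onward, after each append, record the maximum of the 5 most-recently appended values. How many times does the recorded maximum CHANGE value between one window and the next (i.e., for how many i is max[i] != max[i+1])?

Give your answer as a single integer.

Answer: 3

Derivation:
step 1: append 11 -> window=[11] (not full yet)
step 2: append 20 -> window=[11, 20] (not full yet)
step 3: append 57 -> window=[11, 20, 57] (not full yet)
step 4: append 61 -> window=[11, 20, 57, 61] (not full yet)
step 5: append 32 -> window=[11, 20, 57, 61, 32] -> max=61
step 6: append 8 -> window=[20, 57, 61, 32, 8] -> max=61
step 7: append 40 -> window=[57, 61, 32, 8, 40] -> max=61
step 8: append 11 -> window=[61, 32, 8, 40, 11] -> max=61
step 9: append 4 -> window=[32, 8, 40, 11, 4] -> max=40
step 10: append 27 -> window=[8, 40, 11, 4, 27] -> max=40
step 11: append 46 -> window=[40, 11, 4, 27, 46] -> max=46
step 12: append 36 -> window=[11, 4, 27, 46, 36] -> max=46
step 13: append 23 -> window=[4, 27, 46, 36, 23] -> max=46
step 14: append 33 -> window=[27, 46, 36, 23, 33] -> max=46
step 15: append 33 -> window=[46, 36, 23, 33, 33] -> max=46
step 16: append 41 -> window=[36, 23, 33, 33, 41] -> max=41
Recorded maximums: 61 61 61 61 40 40 46 46 46 46 46 41
Changes between consecutive maximums: 3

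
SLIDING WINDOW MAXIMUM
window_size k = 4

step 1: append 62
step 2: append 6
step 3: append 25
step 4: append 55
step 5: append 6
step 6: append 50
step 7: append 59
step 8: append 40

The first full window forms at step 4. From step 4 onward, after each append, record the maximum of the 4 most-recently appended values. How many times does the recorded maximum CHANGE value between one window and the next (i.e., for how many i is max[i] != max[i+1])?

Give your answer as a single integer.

Answer: 2

Derivation:
step 1: append 62 -> window=[62] (not full yet)
step 2: append 6 -> window=[62, 6] (not full yet)
step 3: append 25 -> window=[62, 6, 25] (not full yet)
step 4: append 55 -> window=[62, 6, 25, 55] -> max=62
step 5: append 6 -> window=[6, 25, 55, 6] -> max=55
step 6: append 50 -> window=[25, 55, 6, 50] -> max=55
step 7: append 59 -> window=[55, 6, 50, 59] -> max=59
step 8: append 40 -> window=[6, 50, 59, 40] -> max=59
Recorded maximums: 62 55 55 59 59
Changes between consecutive maximums: 2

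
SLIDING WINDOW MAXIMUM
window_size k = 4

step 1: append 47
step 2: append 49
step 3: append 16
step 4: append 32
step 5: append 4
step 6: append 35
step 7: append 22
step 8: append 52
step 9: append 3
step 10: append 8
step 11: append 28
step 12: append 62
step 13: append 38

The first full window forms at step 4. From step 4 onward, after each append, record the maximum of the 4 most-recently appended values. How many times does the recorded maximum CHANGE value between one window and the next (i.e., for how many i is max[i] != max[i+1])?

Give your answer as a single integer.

Answer: 3

Derivation:
step 1: append 47 -> window=[47] (not full yet)
step 2: append 49 -> window=[47, 49] (not full yet)
step 3: append 16 -> window=[47, 49, 16] (not full yet)
step 4: append 32 -> window=[47, 49, 16, 32] -> max=49
step 5: append 4 -> window=[49, 16, 32, 4] -> max=49
step 6: append 35 -> window=[16, 32, 4, 35] -> max=35
step 7: append 22 -> window=[32, 4, 35, 22] -> max=35
step 8: append 52 -> window=[4, 35, 22, 52] -> max=52
step 9: append 3 -> window=[35, 22, 52, 3] -> max=52
step 10: append 8 -> window=[22, 52, 3, 8] -> max=52
step 11: append 28 -> window=[52, 3, 8, 28] -> max=52
step 12: append 62 -> window=[3, 8, 28, 62] -> max=62
step 13: append 38 -> window=[8, 28, 62, 38] -> max=62
Recorded maximums: 49 49 35 35 52 52 52 52 62 62
Changes between consecutive maximums: 3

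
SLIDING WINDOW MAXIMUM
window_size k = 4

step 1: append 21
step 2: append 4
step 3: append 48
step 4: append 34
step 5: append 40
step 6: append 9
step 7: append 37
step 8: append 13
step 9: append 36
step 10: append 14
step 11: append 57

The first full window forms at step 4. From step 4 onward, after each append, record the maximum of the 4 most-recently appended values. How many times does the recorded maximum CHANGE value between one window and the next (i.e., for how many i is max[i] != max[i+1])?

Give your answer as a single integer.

step 1: append 21 -> window=[21] (not full yet)
step 2: append 4 -> window=[21, 4] (not full yet)
step 3: append 48 -> window=[21, 4, 48] (not full yet)
step 4: append 34 -> window=[21, 4, 48, 34] -> max=48
step 5: append 40 -> window=[4, 48, 34, 40] -> max=48
step 6: append 9 -> window=[48, 34, 40, 9] -> max=48
step 7: append 37 -> window=[34, 40, 9, 37] -> max=40
step 8: append 13 -> window=[40, 9, 37, 13] -> max=40
step 9: append 36 -> window=[9, 37, 13, 36] -> max=37
step 10: append 14 -> window=[37, 13, 36, 14] -> max=37
step 11: append 57 -> window=[13, 36, 14, 57] -> max=57
Recorded maximums: 48 48 48 40 40 37 37 57
Changes between consecutive maximums: 3

Answer: 3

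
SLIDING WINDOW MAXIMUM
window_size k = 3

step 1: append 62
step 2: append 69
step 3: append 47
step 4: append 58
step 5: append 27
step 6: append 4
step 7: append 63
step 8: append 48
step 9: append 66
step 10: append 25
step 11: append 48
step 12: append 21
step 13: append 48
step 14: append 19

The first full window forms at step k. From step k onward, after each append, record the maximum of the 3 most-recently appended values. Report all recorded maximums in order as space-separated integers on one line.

step 1: append 62 -> window=[62] (not full yet)
step 2: append 69 -> window=[62, 69] (not full yet)
step 3: append 47 -> window=[62, 69, 47] -> max=69
step 4: append 58 -> window=[69, 47, 58] -> max=69
step 5: append 27 -> window=[47, 58, 27] -> max=58
step 6: append 4 -> window=[58, 27, 4] -> max=58
step 7: append 63 -> window=[27, 4, 63] -> max=63
step 8: append 48 -> window=[4, 63, 48] -> max=63
step 9: append 66 -> window=[63, 48, 66] -> max=66
step 10: append 25 -> window=[48, 66, 25] -> max=66
step 11: append 48 -> window=[66, 25, 48] -> max=66
step 12: append 21 -> window=[25, 48, 21] -> max=48
step 13: append 48 -> window=[48, 21, 48] -> max=48
step 14: append 19 -> window=[21, 48, 19] -> max=48

Answer: 69 69 58 58 63 63 66 66 66 48 48 48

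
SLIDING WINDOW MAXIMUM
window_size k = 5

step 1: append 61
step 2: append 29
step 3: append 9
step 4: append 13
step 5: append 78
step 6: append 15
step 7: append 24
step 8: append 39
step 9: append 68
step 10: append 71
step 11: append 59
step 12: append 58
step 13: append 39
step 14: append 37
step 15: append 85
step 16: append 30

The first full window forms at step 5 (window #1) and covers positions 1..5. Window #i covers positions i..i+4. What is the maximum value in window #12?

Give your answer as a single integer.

step 1: append 61 -> window=[61] (not full yet)
step 2: append 29 -> window=[61, 29] (not full yet)
step 3: append 9 -> window=[61, 29, 9] (not full yet)
step 4: append 13 -> window=[61, 29, 9, 13] (not full yet)
step 5: append 78 -> window=[61, 29, 9, 13, 78] -> max=78
step 6: append 15 -> window=[29, 9, 13, 78, 15] -> max=78
step 7: append 24 -> window=[9, 13, 78, 15, 24] -> max=78
step 8: append 39 -> window=[13, 78, 15, 24, 39] -> max=78
step 9: append 68 -> window=[78, 15, 24, 39, 68] -> max=78
step 10: append 71 -> window=[15, 24, 39, 68, 71] -> max=71
step 11: append 59 -> window=[24, 39, 68, 71, 59] -> max=71
step 12: append 58 -> window=[39, 68, 71, 59, 58] -> max=71
step 13: append 39 -> window=[68, 71, 59, 58, 39] -> max=71
step 14: append 37 -> window=[71, 59, 58, 39, 37] -> max=71
step 15: append 85 -> window=[59, 58, 39, 37, 85] -> max=85
step 16: append 30 -> window=[58, 39, 37, 85, 30] -> max=85
Window #12 max = 85

Answer: 85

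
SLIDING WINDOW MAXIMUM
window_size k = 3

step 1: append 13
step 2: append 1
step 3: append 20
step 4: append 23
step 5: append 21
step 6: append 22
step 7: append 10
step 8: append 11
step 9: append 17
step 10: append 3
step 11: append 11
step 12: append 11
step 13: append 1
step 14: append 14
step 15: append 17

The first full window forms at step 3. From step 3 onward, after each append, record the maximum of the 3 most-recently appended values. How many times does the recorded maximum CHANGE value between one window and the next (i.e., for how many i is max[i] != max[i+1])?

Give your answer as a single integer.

Answer: 6

Derivation:
step 1: append 13 -> window=[13] (not full yet)
step 2: append 1 -> window=[13, 1] (not full yet)
step 3: append 20 -> window=[13, 1, 20] -> max=20
step 4: append 23 -> window=[1, 20, 23] -> max=23
step 5: append 21 -> window=[20, 23, 21] -> max=23
step 6: append 22 -> window=[23, 21, 22] -> max=23
step 7: append 10 -> window=[21, 22, 10] -> max=22
step 8: append 11 -> window=[22, 10, 11] -> max=22
step 9: append 17 -> window=[10, 11, 17] -> max=17
step 10: append 3 -> window=[11, 17, 3] -> max=17
step 11: append 11 -> window=[17, 3, 11] -> max=17
step 12: append 11 -> window=[3, 11, 11] -> max=11
step 13: append 1 -> window=[11, 11, 1] -> max=11
step 14: append 14 -> window=[11, 1, 14] -> max=14
step 15: append 17 -> window=[1, 14, 17] -> max=17
Recorded maximums: 20 23 23 23 22 22 17 17 17 11 11 14 17
Changes between consecutive maximums: 6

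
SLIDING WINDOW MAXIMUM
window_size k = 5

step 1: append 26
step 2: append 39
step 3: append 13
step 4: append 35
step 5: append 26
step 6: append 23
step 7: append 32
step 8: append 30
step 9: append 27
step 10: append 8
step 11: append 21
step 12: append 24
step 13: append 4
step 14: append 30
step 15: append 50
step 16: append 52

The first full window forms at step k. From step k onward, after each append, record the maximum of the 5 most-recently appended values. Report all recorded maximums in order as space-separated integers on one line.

step 1: append 26 -> window=[26] (not full yet)
step 2: append 39 -> window=[26, 39] (not full yet)
step 3: append 13 -> window=[26, 39, 13] (not full yet)
step 4: append 35 -> window=[26, 39, 13, 35] (not full yet)
step 5: append 26 -> window=[26, 39, 13, 35, 26] -> max=39
step 6: append 23 -> window=[39, 13, 35, 26, 23] -> max=39
step 7: append 32 -> window=[13, 35, 26, 23, 32] -> max=35
step 8: append 30 -> window=[35, 26, 23, 32, 30] -> max=35
step 9: append 27 -> window=[26, 23, 32, 30, 27] -> max=32
step 10: append 8 -> window=[23, 32, 30, 27, 8] -> max=32
step 11: append 21 -> window=[32, 30, 27, 8, 21] -> max=32
step 12: append 24 -> window=[30, 27, 8, 21, 24] -> max=30
step 13: append 4 -> window=[27, 8, 21, 24, 4] -> max=27
step 14: append 30 -> window=[8, 21, 24, 4, 30] -> max=30
step 15: append 50 -> window=[21, 24, 4, 30, 50] -> max=50
step 16: append 52 -> window=[24, 4, 30, 50, 52] -> max=52

Answer: 39 39 35 35 32 32 32 30 27 30 50 52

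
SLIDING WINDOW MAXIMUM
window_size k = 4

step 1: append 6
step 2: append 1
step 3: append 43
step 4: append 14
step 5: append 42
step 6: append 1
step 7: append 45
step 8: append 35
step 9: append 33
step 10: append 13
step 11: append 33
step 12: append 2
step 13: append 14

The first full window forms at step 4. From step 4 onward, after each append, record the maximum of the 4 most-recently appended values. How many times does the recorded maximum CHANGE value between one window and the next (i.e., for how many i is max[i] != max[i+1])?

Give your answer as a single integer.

Answer: 3

Derivation:
step 1: append 6 -> window=[6] (not full yet)
step 2: append 1 -> window=[6, 1] (not full yet)
step 3: append 43 -> window=[6, 1, 43] (not full yet)
step 4: append 14 -> window=[6, 1, 43, 14] -> max=43
step 5: append 42 -> window=[1, 43, 14, 42] -> max=43
step 6: append 1 -> window=[43, 14, 42, 1] -> max=43
step 7: append 45 -> window=[14, 42, 1, 45] -> max=45
step 8: append 35 -> window=[42, 1, 45, 35] -> max=45
step 9: append 33 -> window=[1, 45, 35, 33] -> max=45
step 10: append 13 -> window=[45, 35, 33, 13] -> max=45
step 11: append 33 -> window=[35, 33, 13, 33] -> max=35
step 12: append 2 -> window=[33, 13, 33, 2] -> max=33
step 13: append 14 -> window=[13, 33, 2, 14] -> max=33
Recorded maximums: 43 43 43 45 45 45 45 35 33 33
Changes between consecutive maximums: 3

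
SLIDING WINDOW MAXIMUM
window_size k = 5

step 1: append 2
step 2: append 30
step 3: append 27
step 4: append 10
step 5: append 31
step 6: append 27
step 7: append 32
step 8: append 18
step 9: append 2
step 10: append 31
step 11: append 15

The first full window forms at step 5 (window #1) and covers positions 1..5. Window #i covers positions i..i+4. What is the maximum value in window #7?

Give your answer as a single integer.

Answer: 32

Derivation:
step 1: append 2 -> window=[2] (not full yet)
step 2: append 30 -> window=[2, 30] (not full yet)
step 3: append 27 -> window=[2, 30, 27] (not full yet)
step 4: append 10 -> window=[2, 30, 27, 10] (not full yet)
step 5: append 31 -> window=[2, 30, 27, 10, 31] -> max=31
step 6: append 27 -> window=[30, 27, 10, 31, 27] -> max=31
step 7: append 32 -> window=[27, 10, 31, 27, 32] -> max=32
step 8: append 18 -> window=[10, 31, 27, 32, 18] -> max=32
step 9: append 2 -> window=[31, 27, 32, 18, 2] -> max=32
step 10: append 31 -> window=[27, 32, 18, 2, 31] -> max=32
step 11: append 15 -> window=[32, 18, 2, 31, 15] -> max=32
Window #7 max = 32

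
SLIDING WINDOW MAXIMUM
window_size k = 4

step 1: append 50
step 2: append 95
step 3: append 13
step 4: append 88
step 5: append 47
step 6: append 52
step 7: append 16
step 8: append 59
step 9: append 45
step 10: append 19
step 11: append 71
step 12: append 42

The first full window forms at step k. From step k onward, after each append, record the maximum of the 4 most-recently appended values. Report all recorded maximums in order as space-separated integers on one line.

Answer: 95 95 88 88 59 59 59 71 71

Derivation:
step 1: append 50 -> window=[50] (not full yet)
step 2: append 95 -> window=[50, 95] (not full yet)
step 3: append 13 -> window=[50, 95, 13] (not full yet)
step 4: append 88 -> window=[50, 95, 13, 88] -> max=95
step 5: append 47 -> window=[95, 13, 88, 47] -> max=95
step 6: append 52 -> window=[13, 88, 47, 52] -> max=88
step 7: append 16 -> window=[88, 47, 52, 16] -> max=88
step 8: append 59 -> window=[47, 52, 16, 59] -> max=59
step 9: append 45 -> window=[52, 16, 59, 45] -> max=59
step 10: append 19 -> window=[16, 59, 45, 19] -> max=59
step 11: append 71 -> window=[59, 45, 19, 71] -> max=71
step 12: append 42 -> window=[45, 19, 71, 42] -> max=71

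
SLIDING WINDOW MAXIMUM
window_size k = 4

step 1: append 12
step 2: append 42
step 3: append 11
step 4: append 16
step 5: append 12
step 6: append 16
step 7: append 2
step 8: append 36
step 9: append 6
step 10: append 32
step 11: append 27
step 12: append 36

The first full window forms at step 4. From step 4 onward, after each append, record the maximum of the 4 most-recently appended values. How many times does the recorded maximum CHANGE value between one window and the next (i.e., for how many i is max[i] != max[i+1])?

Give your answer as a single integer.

Answer: 2

Derivation:
step 1: append 12 -> window=[12] (not full yet)
step 2: append 42 -> window=[12, 42] (not full yet)
step 3: append 11 -> window=[12, 42, 11] (not full yet)
step 4: append 16 -> window=[12, 42, 11, 16] -> max=42
step 5: append 12 -> window=[42, 11, 16, 12] -> max=42
step 6: append 16 -> window=[11, 16, 12, 16] -> max=16
step 7: append 2 -> window=[16, 12, 16, 2] -> max=16
step 8: append 36 -> window=[12, 16, 2, 36] -> max=36
step 9: append 6 -> window=[16, 2, 36, 6] -> max=36
step 10: append 32 -> window=[2, 36, 6, 32] -> max=36
step 11: append 27 -> window=[36, 6, 32, 27] -> max=36
step 12: append 36 -> window=[6, 32, 27, 36] -> max=36
Recorded maximums: 42 42 16 16 36 36 36 36 36
Changes between consecutive maximums: 2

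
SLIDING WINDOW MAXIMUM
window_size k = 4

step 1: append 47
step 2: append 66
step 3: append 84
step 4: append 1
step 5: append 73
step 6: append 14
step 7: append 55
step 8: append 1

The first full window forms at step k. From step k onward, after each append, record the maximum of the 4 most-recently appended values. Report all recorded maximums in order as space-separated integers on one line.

step 1: append 47 -> window=[47] (not full yet)
step 2: append 66 -> window=[47, 66] (not full yet)
step 3: append 84 -> window=[47, 66, 84] (not full yet)
step 4: append 1 -> window=[47, 66, 84, 1] -> max=84
step 5: append 73 -> window=[66, 84, 1, 73] -> max=84
step 6: append 14 -> window=[84, 1, 73, 14] -> max=84
step 7: append 55 -> window=[1, 73, 14, 55] -> max=73
step 8: append 1 -> window=[73, 14, 55, 1] -> max=73

Answer: 84 84 84 73 73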